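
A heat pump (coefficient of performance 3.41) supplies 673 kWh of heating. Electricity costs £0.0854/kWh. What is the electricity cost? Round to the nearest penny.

£16.85

Electrical input = 673 kWh / 3.41 = 197.4 kWh
Cost = 197.4 × £0.0854/kWh = £16.85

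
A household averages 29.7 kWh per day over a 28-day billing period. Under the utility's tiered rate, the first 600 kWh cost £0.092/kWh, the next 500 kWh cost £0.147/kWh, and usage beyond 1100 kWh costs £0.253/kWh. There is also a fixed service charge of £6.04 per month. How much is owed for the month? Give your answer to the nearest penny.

£95.29

Usage = 29.7 kWh/day × 28 days = 831.6 kWh
First 600 kWh × £0.092 = £55.20
Next 231.6 kWh × £0.147 = £34.05
Remaining tier: 0 kWh (not reached)
Energy charge = £89.25; + service £6.04 = £95.29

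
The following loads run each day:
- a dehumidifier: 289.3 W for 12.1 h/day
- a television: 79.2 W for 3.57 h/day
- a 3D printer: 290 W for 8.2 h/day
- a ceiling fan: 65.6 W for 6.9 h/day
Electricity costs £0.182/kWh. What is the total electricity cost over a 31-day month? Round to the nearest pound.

£37

dehumidifier: 289.3 W × 12.1 h × 31 d = 108,516 Wh = 108.5 kWh
television: 79.2 W × 3.57 h × 31 d = 8,765 Wh = 8.765 kWh
3D printer: 290 W × 8.2 h × 31 d = 73,718 Wh = 73.72 kWh
ceiling fan: 65.6 W × 6.9 h × 31 d = 14,032 Wh = 14.03 kWh
Total energy = 108.5 + 8.765 + 73.72 + 14.03 = 205 kWh
Cost = 205 kWh × £0.182 = £37.32 ≈ £37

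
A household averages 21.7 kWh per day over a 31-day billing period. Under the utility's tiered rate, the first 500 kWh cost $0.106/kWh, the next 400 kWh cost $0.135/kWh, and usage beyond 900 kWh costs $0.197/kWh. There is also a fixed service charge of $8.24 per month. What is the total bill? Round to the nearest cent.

$84.55

Usage = 21.7 kWh/day × 31 days = 672.7 kWh
First 500 kWh × $0.106 = $53.00
Next 172.7 kWh × $0.135 = $23.31
Remaining tier: 0 kWh (not reached)
Energy charge = $76.31; + service $8.24 = $84.55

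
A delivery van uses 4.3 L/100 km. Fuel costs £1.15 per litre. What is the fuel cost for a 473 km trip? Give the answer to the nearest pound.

£23

Fuel = 4.3 L/100 km × 473 km / 100 = 20.34 L
Cost = 20.34 L × £1.15/L = £23.39 ≈ £23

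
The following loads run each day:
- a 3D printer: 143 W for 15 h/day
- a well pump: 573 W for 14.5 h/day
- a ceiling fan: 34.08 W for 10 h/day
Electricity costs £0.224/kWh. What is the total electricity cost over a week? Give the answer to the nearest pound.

3D printer: 143 W × 15 h × 7 d = 15,015 Wh = 15.02 kWh
well pump: 573 W × 14.5 h × 7 d = 58,160 Wh = 58.16 kWh
ceiling fan: 34.08 W × 10 h × 7 d = 2,386 Wh = 2.386 kWh
Total energy = 15.02 + 58.16 + 2.386 = 75.56 kWh
Cost = 75.56 kWh × £0.224 = £16.93 ≈ £17

£17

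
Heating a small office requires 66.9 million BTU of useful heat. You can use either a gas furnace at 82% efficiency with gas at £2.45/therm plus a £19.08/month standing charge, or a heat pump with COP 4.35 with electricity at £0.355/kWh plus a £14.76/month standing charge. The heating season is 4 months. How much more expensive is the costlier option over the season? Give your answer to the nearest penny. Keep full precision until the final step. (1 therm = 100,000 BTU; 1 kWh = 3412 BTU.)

£415.99

Heat load = 66.9 × 10⁶ BTU = 66,900,000 BTU
Gas: input = 66,900,000 / 0.82 = 81,585,366 BTU = 815.9 therm → 815.9 × £2.45 = £1,998.84; + 4 × £19.08 standing = £2,075.16
Heat pump: 66,900,000 BTU / 3412 = 19,610 kWh heat; / 4.35 = 4,507 kWh in → × £0.355 = £1,600.13; + 4 × £14.76 standing = £1,659.17
Difference = |£2,075.16 − £1,659.17| = £415.99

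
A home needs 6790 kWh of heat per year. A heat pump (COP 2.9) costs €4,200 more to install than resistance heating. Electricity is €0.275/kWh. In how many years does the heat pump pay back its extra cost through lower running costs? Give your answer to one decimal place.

3.4 years

Resistance: 6790 kWh × €0.275 = €1,867.25/yr
Heat pump: 6790 / 2.9 = 2341 kWh in → × €0.275 = €643.88/yr
Annual savings = €1,223.37
Payback = €4,200 / €1,223.37 = 3.43 years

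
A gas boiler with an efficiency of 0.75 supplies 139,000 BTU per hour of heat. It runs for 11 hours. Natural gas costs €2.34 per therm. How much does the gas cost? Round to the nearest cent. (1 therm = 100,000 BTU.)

Heat delivered = 139,000 BTU/h × 11 h = 1,529,000 BTU
Gas input = 1,529,000 / 0.75 = 2,038,667 BTU
= 2,038,667 / 100,000 = 20.39 therm
Cost = 20.39 × €2.34/therm = €47.70

€47.70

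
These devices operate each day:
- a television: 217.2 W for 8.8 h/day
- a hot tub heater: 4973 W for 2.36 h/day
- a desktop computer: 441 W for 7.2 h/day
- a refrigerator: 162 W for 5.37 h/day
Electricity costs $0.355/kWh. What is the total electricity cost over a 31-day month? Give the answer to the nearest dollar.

$195

television: 217.2 W × 8.8 h × 31 d = 59,252 Wh = 59.25 kWh
hot tub heater: 4973 W × 2.36 h × 31 d = 363,825 Wh = 363.8 kWh
desktop computer: 441 W × 7.2 h × 31 d = 98,431 Wh = 98.43 kWh
refrigerator: 162 W × 5.37 h × 31 d = 26,968 Wh = 26.97 kWh
Total energy = 59.25 + 363.8 + 98.43 + 26.97 = 548.5 kWh
Cost = 548.5 kWh × $0.355 = $194.71 ≈ $195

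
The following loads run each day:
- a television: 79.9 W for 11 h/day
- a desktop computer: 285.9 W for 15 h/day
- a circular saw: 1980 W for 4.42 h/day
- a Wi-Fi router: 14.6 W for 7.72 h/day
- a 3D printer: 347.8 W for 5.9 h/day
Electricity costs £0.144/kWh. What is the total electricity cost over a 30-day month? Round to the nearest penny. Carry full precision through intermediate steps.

television: 79.9 W × 11 h × 30 d = 26,367 Wh = 26.37 kWh
desktop computer: 285.9 W × 15 h × 30 d = 128,655 Wh = 128.7 kWh
circular saw: 1980 W × 4.42 h × 30 d = 262,548 Wh = 262.5 kWh
Wi-Fi router: 14.6 W × 7.72 h × 30 d = 3,381 Wh = 3.381 kWh
3D printer: 347.8 W × 5.9 h × 30 d = 61,561 Wh = 61.56 kWh
Total energy = 26.37 + 128.7 + 262.5 + 3.381 + 61.56 = 482.5 kWh
Cost = 482.5 kWh × £0.144 = £69.48

£69.48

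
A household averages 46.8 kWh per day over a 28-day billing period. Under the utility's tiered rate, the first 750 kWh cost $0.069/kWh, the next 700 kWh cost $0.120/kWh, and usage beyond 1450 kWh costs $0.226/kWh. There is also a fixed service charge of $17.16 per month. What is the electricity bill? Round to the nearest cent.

Usage = 46.8 kWh/day × 28 days = 1310.4 kWh
First 750 kWh × $0.069 = $51.75
Next 560.4 kWh × $0.120 = $67.25
Remaining tier: 0 kWh (not reached)
Energy charge = $119.00; + service $17.16 = $136.16

$136.16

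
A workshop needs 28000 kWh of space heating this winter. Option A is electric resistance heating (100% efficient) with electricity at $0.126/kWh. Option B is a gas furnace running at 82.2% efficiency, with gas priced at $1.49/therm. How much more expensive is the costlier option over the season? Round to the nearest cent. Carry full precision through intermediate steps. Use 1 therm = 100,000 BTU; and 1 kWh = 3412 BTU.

$1796.26

Heat load = 28000 kWh × 3412 = 95,536,000 BTU
Gas: input = 95,536,000 / 0.822 = 116,223,844 BTU = 1,162 therm → 1,162 × $1.49 = $1,731.74
Electric: 95,536,000 BTU / 3412 = 28,000 kWh → × $0.126 = $3,528.00
Difference = |$1,731.74 − $3,528.00| = $1,796.26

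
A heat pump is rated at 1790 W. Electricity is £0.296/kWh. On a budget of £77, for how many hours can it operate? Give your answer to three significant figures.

145 h

Energy budget = £77 / £0.296 per kWh = 260.1 kWh = 260,135 Wh
Runtime = 260,135 Wh / 1790 W = 145.3 h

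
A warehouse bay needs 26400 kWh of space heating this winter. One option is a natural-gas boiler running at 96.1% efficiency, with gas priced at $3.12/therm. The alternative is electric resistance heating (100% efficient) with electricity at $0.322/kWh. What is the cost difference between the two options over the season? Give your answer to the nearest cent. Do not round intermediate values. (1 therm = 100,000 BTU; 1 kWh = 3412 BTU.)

$5576.35

Heat load = 26400 kWh × 3412 = 90,076,800 BTU
Gas: input = 90,076,800 / 0.961 = 93,732,362 BTU = 937.3 therm → 937.3 × $3.12 = $2,924.45
Electric: 90,076,800 BTU / 3412 = 26,400 kWh → × $0.322 = $8,500.80
Difference = |$2,924.45 − $8,500.80| = $5,576.35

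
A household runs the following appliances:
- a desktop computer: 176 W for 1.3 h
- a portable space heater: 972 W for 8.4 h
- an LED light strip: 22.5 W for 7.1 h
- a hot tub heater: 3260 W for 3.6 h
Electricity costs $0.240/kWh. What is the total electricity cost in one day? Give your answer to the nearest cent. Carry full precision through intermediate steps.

$4.87

desktop computer: 176 W × 1.3 h = 229 Wh = 0.2288 kWh
portable space heater: 972 W × 8.4 h = 8,165 Wh = 8.165 kWh
LED light strip: 22.5 W × 7.1 h = 160 Wh = 0.1598 kWh
hot tub heater: 3260 W × 3.6 h = 11,736 Wh = 11.74 kWh
Total energy = 0.2288 + 8.165 + 0.1598 + 11.74 = 20.29 kWh
Cost = 20.29 kWh × $0.240 = $4.87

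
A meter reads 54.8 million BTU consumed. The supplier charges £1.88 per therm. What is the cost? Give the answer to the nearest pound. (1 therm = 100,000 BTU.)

£1030

54.8 million BTU × (10 therm/million BTU) = 548 therm
Cost = 548 therm × £1.88/therm = £1,030.24 ≈ £1030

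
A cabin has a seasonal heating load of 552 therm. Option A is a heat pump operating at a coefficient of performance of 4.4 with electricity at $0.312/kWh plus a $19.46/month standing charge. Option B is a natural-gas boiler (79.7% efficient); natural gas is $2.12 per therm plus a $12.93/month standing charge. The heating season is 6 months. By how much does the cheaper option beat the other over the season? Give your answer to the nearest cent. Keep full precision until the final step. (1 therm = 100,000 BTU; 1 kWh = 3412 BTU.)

$281.95

Heat load = 552 therm × 100,000 = 55,200,000 BTU
Gas: input = 55,200,000 / 0.797 = 69,259,724 BTU = 692.6 therm → 692.6 × $2.12 = $1,468.31; + 6 × $12.93 standing = $1,545.89
Heat pump: 55,200,000 BTU / 3412 = 16,180 kWh heat; / 4.4 = 3,677 kWh in → × $0.312 = $1,147.18; + 6 × $19.46 standing = $1,263.94
Difference = |$1,545.89 − $1,263.94| = $281.95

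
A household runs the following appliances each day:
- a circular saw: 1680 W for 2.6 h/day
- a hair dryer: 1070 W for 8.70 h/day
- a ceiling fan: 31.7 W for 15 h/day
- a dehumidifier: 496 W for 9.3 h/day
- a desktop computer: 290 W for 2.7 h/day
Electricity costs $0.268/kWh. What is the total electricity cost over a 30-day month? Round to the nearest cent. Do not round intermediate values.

circular saw: 1680 W × 2.6 h × 30 d = 131,040 Wh = 131 kWh
hair dryer: 1070 W × 8.70 h × 30 d = 279,270 Wh = 279.3 kWh
ceiling fan: 31.7 W × 15 h × 30 d = 14,265 Wh = 14.27 kWh
dehumidifier: 496 W × 9.3 h × 30 d = 138,384 Wh = 138.4 kWh
desktop computer: 290 W × 2.7 h × 30 d = 23,490 Wh = 23.49 kWh
Total energy = 131 + 279.3 + 14.27 + 138.4 + 23.49 = 586.4 kWh
Cost = 586.4 kWh × $0.268 = $157.17

$157.17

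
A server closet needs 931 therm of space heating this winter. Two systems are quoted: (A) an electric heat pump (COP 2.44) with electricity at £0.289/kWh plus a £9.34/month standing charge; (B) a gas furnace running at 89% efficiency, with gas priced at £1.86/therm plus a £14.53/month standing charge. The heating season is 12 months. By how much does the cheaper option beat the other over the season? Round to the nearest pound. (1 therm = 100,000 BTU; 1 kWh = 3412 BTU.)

£1224

Heat load = 931 therm × 100,000 = 93,100,000 BTU
Gas: input = 93,100,000 / 0.89 = 104,606,742 BTU = 1,046 therm → 1,046 × £1.86 = £1,945.69; + 12 × £14.53 standing = £2,120.05
Heat pump: 93,100,000 BTU / 3412 = 27,290 kWh heat; / 2.44 = 11,180 kWh in → × £0.289 = £3,231.83; + 12 × £9.34 standing = £3,343.91
Difference = |£2,120.05 − £3,343.91| = £1,223.87 ≈ £1224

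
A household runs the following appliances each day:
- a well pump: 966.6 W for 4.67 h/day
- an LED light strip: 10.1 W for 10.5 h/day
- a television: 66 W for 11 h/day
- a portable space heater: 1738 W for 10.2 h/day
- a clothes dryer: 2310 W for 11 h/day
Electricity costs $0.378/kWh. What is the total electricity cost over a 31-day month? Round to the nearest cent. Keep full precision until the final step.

well pump: 966.6 W × 4.67 h × 31 d = 139,935 Wh = 139.9 kWh
LED light strip: 10.1 W × 10.5 h × 31 d = 3,288 Wh = 3.288 kWh
television: 66 W × 11 h × 31 d = 22,506 Wh = 22.51 kWh
portable space heater: 1738 W × 10.2 h × 31 d = 549,556 Wh = 549.6 kWh
clothes dryer: 2310 W × 11 h × 31 d = 787,710 Wh = 787.7 kWh
Total energy = 139.9 + 3.288 + 22.51 + 549.6 + 787.7 = 1,503 kWh
Cost = 1,503 kWh × $0.378 = $568.13

$568.13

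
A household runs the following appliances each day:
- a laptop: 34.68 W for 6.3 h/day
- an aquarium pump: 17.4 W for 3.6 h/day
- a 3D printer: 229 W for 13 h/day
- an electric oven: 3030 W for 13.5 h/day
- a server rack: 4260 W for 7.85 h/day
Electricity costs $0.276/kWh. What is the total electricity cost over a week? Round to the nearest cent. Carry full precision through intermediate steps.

laptop: 34.68 W × 6.3 h × 7 d = 1,529 Wh = 1.529 kWh
aquarium pump: 17.4 W × 3.6 h × 7 d = 438 Wh = 0.4385 kWh
3D printer: 229 W × 13 h × 7 d = 20,839 Wh = 20.84 kWh
electric oven: 3030 W × 13.5 h × 7 d = 286,335 Wh = 286.3 kWh
server rack: 4260 W × 7.85 h × 7 d = 234,087 Wh = 234.1 kWh
Total energy = 1.529 + 0.4385 + 20.84 + 286.3 + 234.1 = 543.2 kWh
Cost = 543.2 kWh × $0.276 = $149.93

$149.93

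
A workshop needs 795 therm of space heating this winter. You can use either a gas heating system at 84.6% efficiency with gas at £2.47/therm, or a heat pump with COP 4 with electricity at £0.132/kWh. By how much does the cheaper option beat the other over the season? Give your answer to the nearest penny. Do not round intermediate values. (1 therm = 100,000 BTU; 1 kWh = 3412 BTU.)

Heat load = 795 therm × 100,000 = 79,500,000 BTU
Gas: input = 79,500,000 / 0.846 = 93,971,631 BTU = 939.7 therm → 939.7 × £2.47 = £2,321.10
Heat pump: 79,500,000 BTU / 3412 = 23,300 kWh heat; / 4 = 5,825 kWh in → × £0.132 = £768.90
Difference = |£2,321.10 − £768.90| = £1,552.20

£1552.20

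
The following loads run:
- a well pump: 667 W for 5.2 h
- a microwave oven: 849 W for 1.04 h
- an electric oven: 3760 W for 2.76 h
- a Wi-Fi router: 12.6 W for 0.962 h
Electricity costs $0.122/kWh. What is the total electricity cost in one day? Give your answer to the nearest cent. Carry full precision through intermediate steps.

well pump: 667 W × 5.2 h = 3,468 Wh = 3.468 kWh
microwave oven: 849 W × 1.04 h = 883 Wh = 0.883 kWh
electric oven: 3760 W × 2.76 h = 10,378 Wh = 10.38 kWh
Wi-Fi router: 12.6 W × 0.962 h = 12 Wh = 0.01212 kWh
Total energy = 3.468 + 0.883 + 10.38 + 0.01212 = 14.74 kWh
Cost = 14.74 kWh × $0.122 = $1.80

$1.80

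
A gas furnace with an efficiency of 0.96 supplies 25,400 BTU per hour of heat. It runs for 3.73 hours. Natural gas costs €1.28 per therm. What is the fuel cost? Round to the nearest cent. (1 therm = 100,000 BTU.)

€1.26

Heat delivered = 25,400 BTU/h × 3.73 h = 94,742 BTU
Gas input = 94,742 / 0.96 = 98,690 BTU
= 98,690 / 100,000 = 0.9869 therm
Cost = 0.9869 × €1.28/therm = €1.26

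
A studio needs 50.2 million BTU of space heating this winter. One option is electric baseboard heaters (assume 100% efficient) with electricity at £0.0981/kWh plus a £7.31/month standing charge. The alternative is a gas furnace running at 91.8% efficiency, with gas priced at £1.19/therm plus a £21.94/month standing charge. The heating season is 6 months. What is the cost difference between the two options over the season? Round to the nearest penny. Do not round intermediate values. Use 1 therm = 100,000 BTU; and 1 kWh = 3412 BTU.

Heat load = 50.2 × 10⁶ BTU = 50,200,000 BTU
Gas: input = 50,200,000 / 0.918 = 54,684,096 BTU = 546.8 therm → 546.8 × £1.19 = £650.74; + 6 × £21.94 standing = £782.38
Electric: 50,200,000 BTU / 3412 = 14,710 kWh → × £0.0981 = £1,443.32; + 6 × £7.31 standing = £1,487.18
Difference = |£782.38 − £1,487.18| = £704.80

£704.80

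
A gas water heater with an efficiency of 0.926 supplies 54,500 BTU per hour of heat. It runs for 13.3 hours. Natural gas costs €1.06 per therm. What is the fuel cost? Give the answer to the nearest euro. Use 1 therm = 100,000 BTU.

€8

Heat delivered = 54,500 BTU/h × 13.3 h = 724,850 BTU
Gas input = 724,850 / 0.926 = 782,775 BTU
= 782,775 / 100,000 = 7.828 therm
Cost = 7.828 × €1.06/therm = €8.30 ≈ €8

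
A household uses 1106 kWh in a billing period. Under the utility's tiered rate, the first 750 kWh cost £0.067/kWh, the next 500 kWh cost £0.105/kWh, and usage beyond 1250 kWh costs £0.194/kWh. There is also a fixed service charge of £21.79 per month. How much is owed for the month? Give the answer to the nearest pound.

£109

First 750 kWh × £0.067 = £50.25
Next 356 kWh × £0.105 = £37.38
Remaining tier: 0 kWh (not reached)
Energy charge = £87.63; + service £21.79 = £109.42 ≈ £109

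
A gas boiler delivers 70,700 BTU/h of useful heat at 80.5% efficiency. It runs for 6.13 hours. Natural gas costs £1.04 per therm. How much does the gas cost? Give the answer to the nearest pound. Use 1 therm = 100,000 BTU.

£6

Heat delivered = 70,700 BTU/h × 6.13 h = 433,391 BTU
Gas input = 433,391 / 0.805 = 538,374 BTU
= 538,374 / 100,000 = 5.384 therm
Cost = 5.384 × £1.04/therm = £5.60 ≈ £6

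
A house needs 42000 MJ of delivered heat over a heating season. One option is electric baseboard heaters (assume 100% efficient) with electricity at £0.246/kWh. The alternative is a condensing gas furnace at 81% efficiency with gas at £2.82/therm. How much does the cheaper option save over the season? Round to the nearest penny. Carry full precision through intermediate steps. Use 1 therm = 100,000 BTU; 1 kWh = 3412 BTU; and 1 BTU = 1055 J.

Heat load = 42000 MJ = 42,000,000,000 J / 1055 = 39,810,427 BTU
Gas: input = 39,810,427 / 0.81 = 49,148,675 BTU = 491.5 therm → 491.5 × £2.82 = £1,385.99
Electric: 39,810,427 BTU / 3412 = 11,670 kWh → × £0.246 = £2,870.27
Difference = |£1,385.99 − £2,870.27| = £1,484.28

£1484.28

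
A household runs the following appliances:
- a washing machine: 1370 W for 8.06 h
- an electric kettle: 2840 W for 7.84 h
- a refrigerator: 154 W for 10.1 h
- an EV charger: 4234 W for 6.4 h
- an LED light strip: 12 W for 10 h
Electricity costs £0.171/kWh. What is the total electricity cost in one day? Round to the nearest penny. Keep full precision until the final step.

£10.62

washing machine: 1370 W × 8.06 h = 11,042 Wh = 11.04 kWh
electric kettle: 2840 W × 7.84 h = 22,266 Wh = 22.27 kWh
refrigerator: 154 W × 10.1 h = 1,555 Wh = 1.555 kWh
EV charger: 4234 W × 6.4 h = 27,098 Wh = 27.1 kWh
LED light strip: 12 W × 10 h = 120 Wh = 0.12 kWh
Total energy = 11.04 + 22.27 + 1.555 + 27.1 + 0.12 = 62.08 kWh
Cost = 62.08 kWh × £0.171 = £10.62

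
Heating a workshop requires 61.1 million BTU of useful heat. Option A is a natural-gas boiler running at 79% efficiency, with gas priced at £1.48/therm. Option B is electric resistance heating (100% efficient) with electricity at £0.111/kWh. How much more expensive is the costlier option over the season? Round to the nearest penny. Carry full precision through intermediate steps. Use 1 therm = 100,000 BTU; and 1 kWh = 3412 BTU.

Heat load = 61.1 × 10⁶ BTU = 61,100,000 BTU
Gas: input = 61,100,000 / 0.79 = 77,341,772 BTU = 773.4 therm → 773.4 × £1.48 = £1,144.66
Electric: 61,100,000 BTU / 3412 = 17,910 kWh → × £0.111 = £1,987.72
Difference = |£1,144.66 − £1,987.72| = £843.06

£843.06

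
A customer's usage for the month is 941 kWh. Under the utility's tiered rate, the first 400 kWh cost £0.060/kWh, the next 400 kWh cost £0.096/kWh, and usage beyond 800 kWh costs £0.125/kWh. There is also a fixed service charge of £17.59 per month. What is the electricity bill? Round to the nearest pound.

First 400 kWh × £0.060 = £24.00
Next 400 kWh × £0.096 = £38.40
Remaining 141 kWh × £0.125 = £17.62
Energy charge = £80.03; + service £17.59 = £97.62 ≈ £98

£98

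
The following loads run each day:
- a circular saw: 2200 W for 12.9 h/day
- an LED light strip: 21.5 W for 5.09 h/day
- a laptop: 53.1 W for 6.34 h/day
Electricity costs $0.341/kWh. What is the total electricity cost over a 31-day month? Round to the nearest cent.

$304.72

circular saw: 2200 W × 12.9 h × 31 d = 879,780 Wh = 879.8 kWh
LED light strip: 21.5 W × 5.09 h × 31 d = 3,392 Wh = 3.392 kWh
laptop: 53.1 W × 6.34 h × 31 d = 10,436 Wh = 10.44 kWh
Total energy = 879.8 + 3.392 + 10.44 = 893.6 kWh
Cost = 893.6 kWh × $0.341 = $304.72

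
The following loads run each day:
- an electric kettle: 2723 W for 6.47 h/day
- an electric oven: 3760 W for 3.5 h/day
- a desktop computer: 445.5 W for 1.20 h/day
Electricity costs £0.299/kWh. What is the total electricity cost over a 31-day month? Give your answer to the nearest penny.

electric kettle: 2723 W × 6.47 h × 31 d = 546,152 Wh = 546.2 kWh
electric oven: 3760 W × 3.5 h × 31 d = 407,960 Wh = 408 kWh
desktop computer: 445.5 W × 1.20 h × 31 d = 16,573 Wh = 16.57 kWh
Total energy = 546.2 + 408 + 16.57 = 970.7 kWh
Cost = 970.7 kWh × £0.299 = £290.23

£290.23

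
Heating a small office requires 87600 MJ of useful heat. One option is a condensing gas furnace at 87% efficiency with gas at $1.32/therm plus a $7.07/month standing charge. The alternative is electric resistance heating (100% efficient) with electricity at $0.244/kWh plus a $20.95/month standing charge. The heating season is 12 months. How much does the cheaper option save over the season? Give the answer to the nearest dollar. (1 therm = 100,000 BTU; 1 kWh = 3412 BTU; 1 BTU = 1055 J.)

Heat load = 87600 MJ = 87,600,000,000 J / 1055 = 83,033,175 BTU
Gas: input = 83,033,175 / 0.87 = 95,440,431 BTU = 954.4 therm → 954.4 × $1.32 = $1,259.81; + 12 × $7.07 standing = $1,344.65
Electric: 83,033,175 BTU / 3412 = 24,340 kWh → × $0.244 = $5,937.89; + 12 × $20.95 standing = $6,189.29
Difference = |$1,344.65 − $6,189.29| = $4,844.64 ≈ $4845

$4845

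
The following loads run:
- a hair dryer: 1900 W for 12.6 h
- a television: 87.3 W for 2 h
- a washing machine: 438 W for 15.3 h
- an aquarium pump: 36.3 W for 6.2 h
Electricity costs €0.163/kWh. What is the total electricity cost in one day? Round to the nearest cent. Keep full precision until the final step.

hair dryer: 1900 W × 12.6 h = 23,940 Wh = 23.94 kWh
television: 87.3 W × 2 h = 175 Wh = 0.1746 kWh
washing machine: 438 W × 15.3 h = 6,701 Wh = 6.701 kWh
aquarium pump: 36.3 W × 6.2 h = 225 Wh = 0.2251 kWh
Total energy = 23.94 + 0.1746 + 6.701 + 0.2251 = 31.04 kWh
Cost = 31.04 kWh × €0.163 = €5.06

€5.06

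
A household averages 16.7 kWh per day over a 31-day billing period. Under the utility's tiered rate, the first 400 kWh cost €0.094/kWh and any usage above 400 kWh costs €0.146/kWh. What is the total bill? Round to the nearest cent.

Usage = 16.7 kWh/day × 31 days = 517.7 kWh
First 400 kWh × €0.094 = €37.60
Remaining 117.7 kWh × €0.146 = €17.18
Total = €54.78

€54.78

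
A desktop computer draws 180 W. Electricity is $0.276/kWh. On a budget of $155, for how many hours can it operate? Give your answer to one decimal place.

Energy budget = $155 / $0.276 per kWh = 561.6 kWh = 561,594 Wh
Runtime = 561,594 Wh / 180 W = 3,120 h

3120.0 h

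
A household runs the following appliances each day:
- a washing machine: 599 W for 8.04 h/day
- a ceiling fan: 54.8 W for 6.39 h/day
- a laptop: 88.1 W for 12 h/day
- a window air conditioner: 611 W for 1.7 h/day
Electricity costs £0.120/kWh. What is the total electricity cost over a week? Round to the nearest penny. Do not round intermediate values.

£6.10

washing machine: 599 W × 8.04 h × 7 d = 33,712 Wh = 33.71 kWh
ceiling fan: 54.8 W × 6.39 h × 7 d = 2,451 Wh = 2.451 kWh
laptop: 88.1 W × 12 h × 7 d = 7,400 Wh = 7.4 kWh
window air conditioner: 611 W × 1.7 h × 7 d = 7,271 Wh = 7.271 kWh
Total energy = 33.71 + 2.451 + 7.4 + 7.271 = 50.83 kWh
Cost = 50.83 kWh × £0.120 = £6.10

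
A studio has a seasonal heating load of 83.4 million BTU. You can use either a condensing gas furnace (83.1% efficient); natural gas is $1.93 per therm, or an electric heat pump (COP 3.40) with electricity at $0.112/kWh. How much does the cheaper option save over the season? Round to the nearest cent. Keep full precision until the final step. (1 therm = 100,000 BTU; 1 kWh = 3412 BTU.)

$1131.78

Heat load = 83.4 × 10⁶ BTU = 83,400,000 BTU
Gas: input = 83,400,000 / 0.831 = 100,361,011 BTU = 1,004 therm → 1,004 × $1.93 = $1,936.97
Heat pump: 83,400,000 BTU / 3412 = 24,440 kWh heat; / 3.40 = 7,189 kWh in → × $0.112 = $805.19
Difference = |$1,936.97 − $805.19| = $1,131.78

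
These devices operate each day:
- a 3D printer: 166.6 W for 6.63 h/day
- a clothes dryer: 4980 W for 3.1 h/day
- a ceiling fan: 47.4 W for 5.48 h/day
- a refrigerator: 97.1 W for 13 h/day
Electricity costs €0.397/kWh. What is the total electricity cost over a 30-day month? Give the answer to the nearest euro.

3D printer: 166.6 W × 6.63 h × 30 d = 33,137 Wh = 33.14 kWh
clothes dryer: 4980 W × 3.1 h × 30 d = 463,140 Wh = 463.1 kWh
ceiling fan: 47.4 W × 5.48 h × 30 d = 7,793 Wh = 7.793 kWh
refrigerator: 97.1 W × 13 h × 30 d = 37,869 Wh = 37.87 kWh
Total energy = 33.14 + 463.1 + 7.793 + 37.87 = 541.9 kWh
Cost = 541.9 kWh × €0.397 = €215.15 ≈ €215

€215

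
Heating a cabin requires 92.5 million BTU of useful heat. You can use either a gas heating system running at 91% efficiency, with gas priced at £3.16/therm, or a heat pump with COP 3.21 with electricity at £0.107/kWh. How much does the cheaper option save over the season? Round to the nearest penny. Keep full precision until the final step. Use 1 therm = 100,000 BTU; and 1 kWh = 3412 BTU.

Heat load = 92.5 × 10⁶ BTU = 92,500,000 BTU
Gas: input = 92,500,000 / 0.91 = 101,648,352 BTU = 1,016 therm → 1,016 × £3.16 = £3,212.09
Heat pump: 92,500,000 BTU / 3412 = 27,110 kWh heat; / 3.21 = 8,446 kWh in → × £0.107 = £903.67
Difference = |£3,212.09 − £903.67| = £2,308.41

£2308.41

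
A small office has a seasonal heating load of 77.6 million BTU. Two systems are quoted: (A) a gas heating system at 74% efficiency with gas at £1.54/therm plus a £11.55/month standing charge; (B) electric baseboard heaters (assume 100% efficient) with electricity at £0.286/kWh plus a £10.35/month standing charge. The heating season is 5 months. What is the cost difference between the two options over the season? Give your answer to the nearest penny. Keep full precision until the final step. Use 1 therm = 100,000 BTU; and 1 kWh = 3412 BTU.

£4883.65

Heat load = 77.6 × 10⁶ BTU = 77,600,000 BTU
Gas: input = 77,600,000 / 0.74 = 104,864,865 BTU = 1,049 therm → 1,049 × £1.54 = £1,614.92; + 5 × £11.55 standing = £1,672.67
Electric: 77,600,000 BTU / 3412 = 22,740 kWh → × £0.286 = £6,504.57; + 5 × £10.35 standing = £6,556.32
Difference = |£1,672.67 − £6,556.32| = £4,883.65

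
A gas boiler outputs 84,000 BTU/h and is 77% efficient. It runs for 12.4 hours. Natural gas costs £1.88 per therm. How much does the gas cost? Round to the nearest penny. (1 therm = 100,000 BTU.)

Heat delivered = 84,000 BTU/h × 12.4 h = 1,041,600 BTU
Gas input = 1,041,600 / 0.77 = 1,352,727 BTU
= 1,352,727 / 100,000 = 13.53 therm
Cost = 13.53 × £1.88/therm = £25.43

£25.43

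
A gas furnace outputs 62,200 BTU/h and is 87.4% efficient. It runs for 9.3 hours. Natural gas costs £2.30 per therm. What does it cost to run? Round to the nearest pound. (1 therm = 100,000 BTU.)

£15

Heat delivered = 62,200 BTU/h × 9.3 h = 578,460 BTU
Gas input = 578,460 / 0.874 = 661,854 BTU
= 661,854 / 100,000 = 6.619 therm
Cost = 6.619 × £2.30/therm = £15.22 ≈ £15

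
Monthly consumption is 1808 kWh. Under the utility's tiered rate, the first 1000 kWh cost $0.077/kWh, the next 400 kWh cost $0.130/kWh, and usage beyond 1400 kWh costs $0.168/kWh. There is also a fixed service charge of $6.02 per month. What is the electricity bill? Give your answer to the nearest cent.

First 1000 kWh × $0.077 = $77.00
Next 400 kWh × $0.130 = $52.00
Remaining 408 kWh × $0.168 = $68.54
Energy charge = $197.54; + service $6.02 = $203.56

$203.56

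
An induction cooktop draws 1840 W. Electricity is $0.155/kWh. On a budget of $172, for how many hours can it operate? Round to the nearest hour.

Energy budget = $172 / $0.155 per kWh = 1,110 kWh = 1,109,677 Wh
Runtime = 1,109,677 Wh / 1840 W = 603.1 h

603 h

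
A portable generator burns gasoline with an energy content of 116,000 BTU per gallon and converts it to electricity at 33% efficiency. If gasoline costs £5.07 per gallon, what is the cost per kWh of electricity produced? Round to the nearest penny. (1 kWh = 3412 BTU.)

£0.45

Electrical output per gallon = 116,000 BTU × 0.33 / 3412 BTU/kWh = 11.22 kWh
Cost per kWh = £5.07 / 11.22 kWh = £0.452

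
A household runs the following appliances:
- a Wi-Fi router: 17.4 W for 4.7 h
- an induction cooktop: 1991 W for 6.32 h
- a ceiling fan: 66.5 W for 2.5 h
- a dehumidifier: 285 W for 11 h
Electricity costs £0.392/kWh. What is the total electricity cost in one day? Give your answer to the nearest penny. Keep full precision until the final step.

£6.26

Wi-Fi router: 17.4 W × 4.7 h = 82 Wh = 0.08178 kWh
induction cooktop: 1991 W × 6.32 h = 12,583 Wh = 12.58 kWh
ceiling fan: 66.5 W × 2.5 h = 166 Wh = 0.1663 kWh
dehumidifier: 285 W × 11 h = 3,135 Wh = 3.135 kWh
Total energy = 0.08178 + 12.58 + 0.1663 + 3.135 = 15.97 kWh
Cost = 15.97 kWh × £0.392 = £6.26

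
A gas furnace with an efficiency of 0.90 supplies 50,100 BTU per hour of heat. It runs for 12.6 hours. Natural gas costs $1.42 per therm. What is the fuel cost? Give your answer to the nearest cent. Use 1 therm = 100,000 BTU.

$9.96

Heat delivered = 50,100 BTU/h × 12.6 h = 631,260 BTU
Gas input = 631,260 / 0.90 = 701,400 BTU
= 701,400 / 100,000 = 7.014 therm
Cost = 7.014 × $1.42/therm = $9.96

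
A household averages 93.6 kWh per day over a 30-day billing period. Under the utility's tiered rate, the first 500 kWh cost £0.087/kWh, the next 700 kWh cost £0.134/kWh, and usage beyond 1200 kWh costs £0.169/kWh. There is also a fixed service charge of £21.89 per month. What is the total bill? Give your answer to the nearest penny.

Usage = 93.6 kWh/day × 30 days = 2808 kWh
First 500 kWh × £0.087 = £43.50
Next 700 kWh × £0.134 = £93.80
Remaining 1608 kWh × £0.169 = £271.75
Energy charge = £409.05; + service £21.89 = £430.94

£430.94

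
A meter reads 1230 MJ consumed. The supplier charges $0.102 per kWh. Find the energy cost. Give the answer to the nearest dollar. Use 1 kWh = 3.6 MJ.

$35

1230 MJ × (0.27778 kWh/MJ) = 341.7 kWh
Cost = 341.7 kWh × $0.102/kWh = $34.85 ≈ $35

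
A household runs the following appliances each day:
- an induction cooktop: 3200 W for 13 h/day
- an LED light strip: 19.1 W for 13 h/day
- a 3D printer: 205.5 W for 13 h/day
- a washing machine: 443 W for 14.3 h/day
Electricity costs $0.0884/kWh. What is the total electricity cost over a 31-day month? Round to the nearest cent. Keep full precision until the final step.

induction cooktop: 3200 W × 13 h × 31 d = 1,289,600 Wh = 1,290 kWh
LED light strip: 19.1 W × 13 h × 31 d = 7,697 Wh = 7.697 kWh
3D printer: 205.5 W × 13 h × 31 d = 82,816 Wh = 82.82 kWh
washing machine: 443 W × 14.3 h × 31 d = 196,382 Wh = 196.4 kWh
Total energy = 1,290 + 7.697 + 82.82 + 196.4 = 1,576 kWh
Cost = 1,576 kWh × $0.0884 = $139.36

$139.36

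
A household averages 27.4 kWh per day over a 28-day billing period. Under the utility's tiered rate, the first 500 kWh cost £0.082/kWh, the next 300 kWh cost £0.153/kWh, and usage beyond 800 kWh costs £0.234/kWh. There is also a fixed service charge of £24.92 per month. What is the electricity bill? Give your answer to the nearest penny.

Usage = 27.4 kWh/day × 28 days = 767.2 kWh
First 500 kWh × £0.082 = £41.00
Next 267.2 kWh × £0.153 = £40.88
Remaining tier: 0 kWh (not reached)
Energy charge = £81.88; + service £24.92 = £106.80

£106.80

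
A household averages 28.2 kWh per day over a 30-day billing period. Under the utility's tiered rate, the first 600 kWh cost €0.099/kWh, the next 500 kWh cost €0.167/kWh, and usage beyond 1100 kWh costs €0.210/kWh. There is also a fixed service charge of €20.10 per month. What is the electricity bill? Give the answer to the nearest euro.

Usage = 28.2 kWh/day × 30 days = 846 kWh
First 600 kWh × €0.099 = €59.40
Next 246 kWh × €0.167 = €41.08
Remaining tier: 0 kWh (not reached)
Energy charge = €100.48; + service €20.10 = €120.58 ≈ €121

€121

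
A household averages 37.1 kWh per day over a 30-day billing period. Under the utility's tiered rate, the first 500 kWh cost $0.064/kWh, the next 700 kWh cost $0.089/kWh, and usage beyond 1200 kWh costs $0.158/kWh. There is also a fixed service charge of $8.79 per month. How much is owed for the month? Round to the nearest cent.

Usage = 37.1 kWh/day × 30 days = 1113 kWh
First 500 kWh × $0.064 = $32.00
Next 613 kWh × $0.089 = $54.56
Remaining tier: 0 kWh (not reached)
Energy charge = $86.56; + service $8.79 = $95.35

$95.35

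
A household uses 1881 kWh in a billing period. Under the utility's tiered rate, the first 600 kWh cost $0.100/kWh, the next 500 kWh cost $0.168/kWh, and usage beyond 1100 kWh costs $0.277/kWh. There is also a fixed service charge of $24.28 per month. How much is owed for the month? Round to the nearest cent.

First 600 kWh × $0.100 = $60.00
Next 500 kWh × $0.168 = $84.00
Remaining 781 kWh × $0.277 = $216.34
Energy charge = $360.34; + service $24.28 = $384.62

$384.62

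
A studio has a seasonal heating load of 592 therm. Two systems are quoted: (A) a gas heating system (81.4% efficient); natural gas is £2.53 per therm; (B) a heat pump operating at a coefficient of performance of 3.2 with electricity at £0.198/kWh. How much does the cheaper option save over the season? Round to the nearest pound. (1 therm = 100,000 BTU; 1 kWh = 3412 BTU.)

£766

Heat load = 592 therm × 100,000 = 59,200,000 BTU
Gas: input = 59,200,000 / 0.814 = 72,727,273 BTU = 727.3 therm → 727.3 × £2.53 = £1,840.00
Heat pump: 59,200,000 BTU / 3412 = 17,350 kWh heat; / 3.2 = 5,422 kWh in → × £0.198 = £1,073.56
Difference = |£1,840.00 − £1,073.56| = £766.44 ≈ £766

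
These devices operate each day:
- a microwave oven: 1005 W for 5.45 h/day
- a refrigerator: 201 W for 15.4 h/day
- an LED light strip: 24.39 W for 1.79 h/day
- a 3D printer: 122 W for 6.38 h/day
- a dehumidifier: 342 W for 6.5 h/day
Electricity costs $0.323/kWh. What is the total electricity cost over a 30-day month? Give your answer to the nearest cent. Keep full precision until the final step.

microwave oven: 1005 W × 5.45 h × 30 d = 164,318 Wh = 164.3 kWh
refrigerator: 201 W × 15.4 h × 30 d = 92,862 Wh = 92.86 kWh
LED light strip: 24.39 W × 1.79 h × 30 d = 1,310 Wh = 1.31 kWh
3D printer: 122 W × 6.38 h × 30 d = 23,351 Wh = 23.35 kWh
dehumidifier: 342 W × 6.5 h × 30 d = 66,690 Wh = 66.69 kWh
Total energy = 164.3 + 92.86 + 1.31 + 23.35 + 66.69 = 348.5 kWh
Cost = 348.5 kWh × $0.323 = $112.58

$112.58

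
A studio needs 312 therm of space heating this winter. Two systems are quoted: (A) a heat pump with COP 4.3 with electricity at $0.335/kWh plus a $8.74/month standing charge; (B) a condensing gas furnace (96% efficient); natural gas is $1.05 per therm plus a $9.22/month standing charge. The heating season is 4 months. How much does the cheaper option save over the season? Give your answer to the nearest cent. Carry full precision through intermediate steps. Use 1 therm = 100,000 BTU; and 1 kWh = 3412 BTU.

Heat load = 312 therm × 100,000 = 31,200,000 BTU
Gas: input = 31,200,000 / 0.96 = 32,500,000 BTU = 325 therm → 325 × $1.05 = $341.25; + 4 × $9.22 standing = $378.13
Heat pump: 31,200,000 BTU / 3412 = 9,144 kWh heat; / 4.3 = 2,127 kWh in → × $0.335 = $712.40; + 4 × $8.74 standing = $747.36
Difference = |$378.13 − $747.36| = $369.23

$369.23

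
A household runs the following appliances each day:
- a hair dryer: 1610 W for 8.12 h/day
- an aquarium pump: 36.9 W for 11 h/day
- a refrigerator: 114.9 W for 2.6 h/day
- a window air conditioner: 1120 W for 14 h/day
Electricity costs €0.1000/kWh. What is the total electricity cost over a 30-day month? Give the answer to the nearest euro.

€88

hair dryer: 1610 W × 8.12 h × 30 d = 392,196 Wh = 392.2 kWh
aquarium pump: 36.9 W × 11 h × 30 d = 12,177 Wh = 12.18 kWh
refrigerator: 114.9 W × 2.6 h × 30 d = 8,962 Wh = 8.962 kWh
window air conditioner: 1120 W × 14 h × 30 d = 470,400 Wh = 470.4 kWh
Total energy = 392.2 + 12.18 + 8.962 + 470.4 = 883.7 kWh
Cost = 883.7 kWh × €0.1000 = €88.37 ≈ €88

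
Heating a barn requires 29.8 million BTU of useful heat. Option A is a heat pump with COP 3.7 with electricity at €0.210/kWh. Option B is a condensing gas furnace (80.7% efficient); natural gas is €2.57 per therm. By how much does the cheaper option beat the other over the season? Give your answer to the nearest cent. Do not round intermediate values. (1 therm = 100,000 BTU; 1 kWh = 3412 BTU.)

Heat load = 29.8 × 10⁶ BTU = 29,800,000 BTU
Gas: input = 29,800,000 / 0.807 = 36,926,890 BTU = 369.3 therm → 369.3 × €2.57 = €949.02
Heat pump: 29,800,000 BTU / 3412 = 8,734 kWh heat; / 3.7 = 2,361 kWh in → × €0.210 = €495.71
Difference = |€949.02 − €495.71| = €453.31

€453.31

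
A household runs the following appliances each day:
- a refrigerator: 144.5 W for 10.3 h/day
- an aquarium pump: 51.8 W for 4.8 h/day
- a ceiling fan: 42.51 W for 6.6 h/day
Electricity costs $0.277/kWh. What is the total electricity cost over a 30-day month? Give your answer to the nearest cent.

$16.77

refrigerator: 144.5 W × 10.3 h × 30 d = 44,651 Wh = 44.65 kWh
aquarium pump: 51.8 W × 4.8 h × 30 d = 7,459 Wh = 7.459 kWh
ceiling fan: 42.51 W × 6.6 h × 30 d = 8,417 Wh = 8.417 kWh
Total energy = 44.65 + 7.459 + 8.417 = 60.53 kWh
Cost = 60.53 kWh × $0.277 = $16.77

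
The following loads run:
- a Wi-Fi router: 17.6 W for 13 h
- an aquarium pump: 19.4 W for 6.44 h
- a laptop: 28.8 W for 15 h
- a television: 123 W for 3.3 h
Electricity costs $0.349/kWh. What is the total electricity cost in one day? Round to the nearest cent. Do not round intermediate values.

$0.42

Wi-Fi router: 17.6 W × 13 h = 229 Wh = 0.2288 kWh
aquarium pump: 19.4 W × 6.44 h = 125 Wh = 0.1249 kWh
laptop: 28.8 W × 15 h = 432 Wh = 0.432 kWh
television: 123 W × 3.3 h = 406 Wh = 0.4059 kWh
Total energy = 0.2288 + 0.1249 + 0.432 + 0.4059 = 1.192 kWh
Cost = 1.192 kWh × $0.349 = $0.42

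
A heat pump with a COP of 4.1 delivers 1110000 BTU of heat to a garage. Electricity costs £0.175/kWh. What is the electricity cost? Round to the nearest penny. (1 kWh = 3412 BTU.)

£13.89

Heat delivered = 1,110,000 BTU / 3412 = 325.3 kWh
Electrical input = 325.3 kWh / 4.1 = 79.35 kWh
Cost = 79.35 × £0.175/kWh = £13.89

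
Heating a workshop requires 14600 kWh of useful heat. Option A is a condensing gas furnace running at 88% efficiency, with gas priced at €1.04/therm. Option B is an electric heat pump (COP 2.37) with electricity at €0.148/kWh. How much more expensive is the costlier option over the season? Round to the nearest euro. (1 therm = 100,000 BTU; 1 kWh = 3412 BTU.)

€323

Heat load = 14600 kWh × 3412 = 49,815,200 BTU
Gas: input = 49,815,200 / 0.88 = 56,608,182 BTU = 566.1 therm → 566.1 × €1.04 = €588.73
Heat pump: 49,815,200 BTU / 3412 = 14,600 kWh heat; / 2.37 = 6,160 kWh in → × €0.148 = €911.73
Difference = |€588.73 − €911.73| = €323.00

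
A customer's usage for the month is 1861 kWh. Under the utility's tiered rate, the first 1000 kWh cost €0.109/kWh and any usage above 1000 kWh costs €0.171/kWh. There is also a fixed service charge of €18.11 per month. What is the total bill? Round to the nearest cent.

First 1000 kWh × €0.109 = €109.00
Remaining 861 kWh × €0.171 = €147.23
Energy charge = €256.23; + service €18.11 = €274.34

€274.34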